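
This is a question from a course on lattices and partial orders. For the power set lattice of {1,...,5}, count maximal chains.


A maximal chain goes from the minimum element to a maximal element via cover relations.
Counting all min-to-max paths in the cover graph.
Total maximal chains: 120


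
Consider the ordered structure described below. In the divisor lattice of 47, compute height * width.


Height = length of longest chain minus 1; width = size of largest antichain.
A maximum chain: 1 | 47  (height 1).
A maximum antichain: {1}  (width 1).
Product = 1 * 1 = 1


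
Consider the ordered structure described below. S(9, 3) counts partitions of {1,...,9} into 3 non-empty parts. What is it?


S(n,k) = k*S(n-1,k) + S(n-1,k-1).
S(8,3) = 966, S(8,2) = 127
S(9,3) = 3*966 + 127 = 2898 + 127
S(9,3) = 3025


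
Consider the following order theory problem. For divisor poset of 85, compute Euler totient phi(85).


phi(n) = n * prod_{p|n} (1 - 1/p).
Prime divisors of 85: [5, 17]
phi(85) = 85 * (1 - 1/5) * (1 - 1/17)
phi(85) = 64


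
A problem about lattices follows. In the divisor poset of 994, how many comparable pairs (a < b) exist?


A comparable pair {a,b} has a < b or b < a in the order.
Count unordered pairs where one element is strictly below the other.
Examples: {1,2}, {1,7}, {1,14}, {1,71}, ...
Total comparable pairs: 19


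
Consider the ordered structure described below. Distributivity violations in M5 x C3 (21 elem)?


Distributive law: a ^ (b v c) = (a ^ b) v (a ^ c).
Check all 21^3 = 9261 ordered triples (a,b,c).
  e.g. a=(a1,0), b=(a2,0), c=(a3,0): lhs=(a1,0) != rhs=(0,0)
  e.g. a=(a1,0), b=(a2,0), c=(a3,1): lhs=(a1,0) != rhs=(0,0)
Total violating triples: 1620


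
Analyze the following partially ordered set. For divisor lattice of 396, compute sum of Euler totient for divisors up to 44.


Divisors of 396 up to 44: [1, 2, 3, 4, 6, 9, 11, 12, 18, 22, 33, 36, 44]
phi values: [1, 1, 2, 2, 2, 6, 10, 4, 6, 10, 20, 12, 20]
Sum = 96


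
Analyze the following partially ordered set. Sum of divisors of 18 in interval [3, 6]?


Interval [3,6] in divisors of 18: [3, 6]
Sum = 9


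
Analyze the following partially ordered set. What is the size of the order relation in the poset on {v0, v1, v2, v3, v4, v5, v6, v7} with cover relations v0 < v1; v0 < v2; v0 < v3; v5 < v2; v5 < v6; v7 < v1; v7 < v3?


The order relation is {(a,b) : a <= b}, reflexive so it includes (a,a).
Examples: (v0,v0), (v0,v1), (v0,v2), (v0,v3), (v1,v1), ...
Total ordered pairs: 15


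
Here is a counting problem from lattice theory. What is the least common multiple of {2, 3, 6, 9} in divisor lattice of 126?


In a divisor lattice, join = lcm (least common multiple).
Compute lcm iteratively: start with first element, then lcm(current, next).
Elements: [2, 3, 6, 9]
lcm(2,3) = 6
lcm(6,6) = 6
lcm(6,9) = 18
Final lcm = 18


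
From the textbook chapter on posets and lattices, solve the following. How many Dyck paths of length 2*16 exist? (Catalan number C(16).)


C(n) = C(2n, n) / (n+1).
C(32, 16) = 601080390
C(16) = 601080390 / 17 = 35357670


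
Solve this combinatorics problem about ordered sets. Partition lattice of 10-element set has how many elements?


B(n) = number of set partitions of an n-element set.
B(n) satisfies the recurrence: B(n+1) = sum_k C(n,k)*B(k).
B(10) = 115975


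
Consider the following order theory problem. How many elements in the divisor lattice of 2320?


Divisors of 2320: [1, 2, 4, 5, 8, 10, 16, 20, 29, 40, 58, 80, 116, 145, 232, 290, 464, 580, 1160, 2320]
Count: 20


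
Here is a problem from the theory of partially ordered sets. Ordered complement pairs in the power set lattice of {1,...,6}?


Complement pair (a,b): a meet b = bottom, a join b = top.
Here: A intersect B = {} and A union B = {1,...,6}.
Pairs found: ({},{1,2,3,4,5,6}), ({1},{2,3,4,5,6}), ({2},{1,3,4,5,6}), ({3},{1,2,4,5,6}), ... (60 more)
Total ordered pairs: 64


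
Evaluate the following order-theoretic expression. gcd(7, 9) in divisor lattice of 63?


Meet=gcd.
gcd(7,9)=1


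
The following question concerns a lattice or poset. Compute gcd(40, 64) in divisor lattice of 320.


In a divisor lattice, meet = gcd (greatest common divisor).
By Euclidean algorithm or factoring: gcd(40,64) = 8


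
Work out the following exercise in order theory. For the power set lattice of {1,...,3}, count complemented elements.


An element a is complemented if some b has a meet b = bottom, a join b = top.
every subset A has complement S\A, so all elements are complemented.
Complemented elements: {}, {1}, {2}, {3}, {1,2}, {1,3}, ... (2 more)
Count: 8


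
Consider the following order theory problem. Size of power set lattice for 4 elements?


Power set = 2^n.
2^4 = 16


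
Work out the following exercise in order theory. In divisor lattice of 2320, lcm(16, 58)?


Join=lcm.
gcd(16,58)=2
lcm=464


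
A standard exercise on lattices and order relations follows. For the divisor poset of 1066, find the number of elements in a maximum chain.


A chain is a totally ordered subset; we count the number of elements in a maximum chain.
Compute, for each element x, the size of the longest chain ending at x:
  1: 1
  2: 2
  13: 2
  41: 2
  26: 3
  82: 3
  ...
A maximum chain: 1 < 2 < 26 < 1066
Number of elements in the longest chain: 4


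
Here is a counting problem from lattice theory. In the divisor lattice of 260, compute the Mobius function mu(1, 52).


In a divisor lattice, mu(a,b) = mu(b/a) where mu is the classical Mobius function.
b/a = 52/1 = 52
Prime factorization of 52: primes [2, 13]
52 is not squarefree, so mu(52) = 0


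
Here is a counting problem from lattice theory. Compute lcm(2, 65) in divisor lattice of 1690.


In a divisor lattice, join = lcm (least common multiple).
gcd(2,65) = 1
lcm(2,65) = 2*65/gcd = 130/1 = 130


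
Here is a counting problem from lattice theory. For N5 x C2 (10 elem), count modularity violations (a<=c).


Modular law: if a <= c then a v (b ^ c) = (a v b) ^ c.
Check all triples (a,b,c) with a <= c among 10 elements.
  e.g. a=(a,0), b=(c,0), c=(b,0): lhs=(a,0) != rhs=(b,0)
  e.g. a=(a,0), b=(c,1), c=(b,0): lhs=(a,0) != rhs=(b,0)
Total violating triples: 6


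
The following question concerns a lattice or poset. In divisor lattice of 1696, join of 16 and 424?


In a divisor lattice, join = lcm (least common multiple).
gcd(16,424) = 8
lcm(16,424) = 16*424/gcd = 6784/8 = 848


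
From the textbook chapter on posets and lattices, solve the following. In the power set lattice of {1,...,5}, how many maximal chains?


A maximal chain goes from the minimum element to a maximal element via cover relations.
Counting all min-to-max paths in the cover graph.
Total maximal chains: 120


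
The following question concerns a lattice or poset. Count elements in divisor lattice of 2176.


Divisors of 2176: [1, 2, 4, 8, 16, 17, 32, 34, 64, 68, 128, 136, 272, 544, 1088, 2176]
Count: 16


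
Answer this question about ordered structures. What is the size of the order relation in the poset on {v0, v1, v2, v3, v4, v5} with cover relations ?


The order relation is {(a,b) : a <= b}, reflexive so it includes (a,a).
Examples: (v0,v0), (v1,v1), (v2,v2), (v3,v3), (v4,v4), ...
Total ordered pairs: 6


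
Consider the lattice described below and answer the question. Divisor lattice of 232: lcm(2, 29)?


Join=lcm.
gcd(2,29)=1
lcm=58


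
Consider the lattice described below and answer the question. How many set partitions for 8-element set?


B(n) = number of set partitions of an n-element set.
B(n) satisfies the recurrence: B(n+1) = sum_k C(n,k)*B(k).
B(8) = 4140


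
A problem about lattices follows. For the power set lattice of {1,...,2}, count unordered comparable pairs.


A comparable pair {a,b} has a < b or b < a in the order.
Count unordered pairs where one element is strictly below the other.
Examples: {{},{1}}, {{},{2}}, {{},{1,2}}, {{1},{1,2}}, ...
Total comparable pairs: 5


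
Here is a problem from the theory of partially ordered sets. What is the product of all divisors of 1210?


Divisors of 1210: [1, 2, 5, 10, 11, 22, 55, 110, 121, 242, 605, 1210]
Product = n^(d(n)/2) = 1210^(12/2)
Product = 3138428376721000000


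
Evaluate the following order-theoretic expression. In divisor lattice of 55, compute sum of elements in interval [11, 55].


Interval [11,55] in divisors of 55: [11, 55]
Sum = 66


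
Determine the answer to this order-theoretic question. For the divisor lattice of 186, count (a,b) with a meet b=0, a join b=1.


Complement pair (a,b): a meet b = bottom, a join b = top.
Here: gcd(a,b)=1 and lcm(a,b)=186, i.e. a*b=186 with a,b coprime.
Pairs found: (1,186), (2,93), (3,62), (6,31), ... (4 more)
Total ordered pairs: 8


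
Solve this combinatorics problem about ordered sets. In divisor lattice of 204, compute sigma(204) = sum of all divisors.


sigma(n) = sum of divisors.
Divisors of 204: [1, 2, 3, 4, 6, 12, 17, 34, 51, 68, 102, 204]
Sum = 504


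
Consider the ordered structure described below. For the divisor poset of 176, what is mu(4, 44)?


In a divisor lattice, mu(a,b) = mu(b/a) where mu is the classical Mobius function.
b/a = 44/4 = 11
Prime factorization of 11: primes [11]
11 is squarefree with 1 prime factor(s), so mu(11) = (-1)^1 = -1


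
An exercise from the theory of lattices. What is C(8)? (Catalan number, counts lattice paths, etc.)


C(n) = C(2n, n) / (n+1).
C(16, 8) = 12870
C(8) = 12870 / 9 = 1430


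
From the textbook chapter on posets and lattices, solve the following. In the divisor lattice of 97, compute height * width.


Height = length of longest chain minus 1; width = size of largest antichain.
A maximum chain: 1 | 97  (height 1).
A maximum antichain: {1}  (width 1).
Product = 1 * 1 = 1


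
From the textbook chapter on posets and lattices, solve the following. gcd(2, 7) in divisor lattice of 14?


Meet=gcd.
gcd(2,7)=1


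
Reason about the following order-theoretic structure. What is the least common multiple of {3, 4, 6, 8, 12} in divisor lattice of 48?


In a divisor lattice, join = lcm (least common multiple).
Compute lcm iteratively: start with first element, then lcm(current, next).
Elements: [3, 4, 6, 8, 12]
lcm(3,4) = 12
lcm(12,6) = 12
lcm(12,8) = 24
lcm(24,12) = 24
Final lcm = 24


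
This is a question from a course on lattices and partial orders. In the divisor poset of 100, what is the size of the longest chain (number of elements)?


A chain is a totally ordered subset; we count the number of elements in a maximum chain.
Compute, for each element x, the size of the longest chain ending at x:
  1: 1
  2: 2
  5: 2
  4: 3
  25: 3
  10: 3
  ...
A maximum chain: 1 < 2 < 4 < 20 < 100
Number of elements in the longest chain: 5


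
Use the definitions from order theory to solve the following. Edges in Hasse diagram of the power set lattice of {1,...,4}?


A cover relation a -< b holds when a < b with no c strictly between.
Cover relations:
  {} -< {1}
  {} -< {2}
  {} -< {3}
  {} -< {4}
  {1} -< {1,2}
  {1} -< {1,3}
  {1} -< {1,4}
  {2} -< {1,2}
  ...24 more
Total: 32


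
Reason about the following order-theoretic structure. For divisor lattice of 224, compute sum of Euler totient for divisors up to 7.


Divisors of 224 up to 7: [1, 2, 4, 7]
phi values: [1, 1, 2, 6]
Sum = 10


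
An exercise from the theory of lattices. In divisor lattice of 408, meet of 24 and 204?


In a divisor lattice, meet = gcd (greatest common divisor).
By Euclidean algorithm or factoring: gcd(24,204) = 12


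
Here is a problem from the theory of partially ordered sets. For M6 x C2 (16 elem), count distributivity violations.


Distributive law: a ^ (b v c) = (a ^ b) v (a ^ c).
Check all 16^3 = 4096 ordered triples (a,b,c).
  e.g. a=(a1,0), b=(a2,0), c=(a3,0): lhs=(a1,0) != rhs=(0,0)
  e.g. a=(a1,0), b=(a2,0), c=(a3,1): lhs=(a1,0) != rhs=(0,0)
Total violating triples: 960


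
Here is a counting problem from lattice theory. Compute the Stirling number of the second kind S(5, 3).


S(n,k) = k*S(n-1,k) + S(n-1,k-1).
S(4,3) = 6, S(4,2) = 7
S(5,3) = 3*6 + 7 = 18 + 7
S(5,3) = 25


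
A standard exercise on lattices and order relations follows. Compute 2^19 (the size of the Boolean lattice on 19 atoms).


Power set = 2^n.
2^19 = 524288


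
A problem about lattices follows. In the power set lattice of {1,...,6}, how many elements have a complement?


An element a is complemented if some b has a meet b = bottom, a join b = top.
every subset A has complement S\A, so all elements are complemented.
Complemented elements: {}, {1}, {2}, {3}, {4}, {5}, ... (58 more)
Count: 64


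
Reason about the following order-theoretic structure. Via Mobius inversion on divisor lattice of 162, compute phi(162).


phi(n) = n * prod_{p|n} (1 - 1/p).
Prime divisors of 162: [2, 3]
phi(162) = 162 * (1 - 1/2) * (1 - 1/3)
phi(162) = 54


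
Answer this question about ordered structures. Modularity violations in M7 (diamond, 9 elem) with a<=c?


Modular law: if a <= c then a v (b ^ c) = (a v b) ^ c.
Check all triples (a,b,c) with a <= c among 9 elements.
This lattice is modular (diamonds M_m and their chain-products are modular).
Total violating triples: 0


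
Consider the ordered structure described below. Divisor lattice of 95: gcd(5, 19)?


Meet=gcd.
gcd(5,19)=1


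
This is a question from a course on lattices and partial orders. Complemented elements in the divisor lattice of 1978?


An element a is complemented if some b has a meet b = bottom, a join b = top.
a is complemented iff gcd(a, n/a)=1, i.e. a is a unitary divisor of 1978.
Complemented elements: 1, 2, 23, 43, 46, 86, ... (2 more)
Count: 8


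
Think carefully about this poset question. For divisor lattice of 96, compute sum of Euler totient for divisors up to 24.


Divisors of 96 up to 24: [1, 2, 3, 4, 6, 8, 12, 16, 24]
phi values: [1, 1, 2, 2, 2, 4, 4, 8, 8]
Sum = 32


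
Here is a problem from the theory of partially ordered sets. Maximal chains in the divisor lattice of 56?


A maximal chain goes from the minimum element to a maximal element via cover relations.
Counting all min-to-max paths in the cover graph.
Total maximal chains: 4


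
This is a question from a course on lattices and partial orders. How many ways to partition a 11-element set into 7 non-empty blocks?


S(n,k) = k*S(n-1,k) + S(n-1,k-1).
S(10,7) = 5880, S(10,6) = 22827
S(11,7) = 7*5880 + 22827 = 41160 + 22827
S(11,7) = 63987


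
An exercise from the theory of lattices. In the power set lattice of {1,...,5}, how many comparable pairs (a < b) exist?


A comparable pair {a,b} has a < b or b < a in the order.
Count unordered pairs where one element is strictly below the other.
Examples: {{},{1}}, {{},{2}}, {{},{3}}, {{},{4}}, ...
Total comparable pairs: 211


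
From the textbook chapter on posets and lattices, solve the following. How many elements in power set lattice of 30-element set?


Power set = 2^n.
2^30 = 1073741824


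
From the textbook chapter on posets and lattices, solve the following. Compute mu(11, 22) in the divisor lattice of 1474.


In a divisor lattice, mu(a,b) = mu(b/a) where mu is the classical Mobius function.
b/a = 22/11 = 2
Prime factorization of 2: primes [2]
2 is squarefree with 1 prime factor(s), so mu(2) = (-1)^1 = -1


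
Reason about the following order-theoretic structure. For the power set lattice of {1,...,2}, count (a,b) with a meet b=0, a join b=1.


Complement pair (a,b): a meet b = bottom, a join b = top.
Here: A intersect B = {} and A union B = {1,...,2}.
Pairs found: ({},{1,2}), ({1},{2}), ({2},{1}), ({1,2},{})
Total ordered pairs: 4


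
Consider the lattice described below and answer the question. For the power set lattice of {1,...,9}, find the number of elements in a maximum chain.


A chain is a totally ordered subset; we count the number of elements in a maximum chain.
Compute, for each element x, the size of the longest chain ending at x:
  {}: 1
  {1}: 2
  {2}: 2
  {3}: 2
  {4}: 2
  {5}: 2
  ...
A maximum chain: {} < {1} < {1,2} < {1,2,3} < {1,2,3,4} < {1,2,3,4,5} < {1,2,3,4,5,6} < {1,2,3,4,5,6,7} < {1,2,3,4,5,6,7,8} < {1,2,3,4,5,6,7,8,9}
Number of elements in the longest chain: 10


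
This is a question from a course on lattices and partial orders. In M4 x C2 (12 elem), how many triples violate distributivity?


Distributive law: a ^ (b v c) = (a ^ b) v (a ^ c).
Check all 12^3 = 1728 ordered triples (a,b,c).
  e.g. a=(a1,0), b=(a2,0), c=(a3,0): lhs=(a1,0) != rhs=(0,0)
  e.g. a=(a1,0), b=(a2,0), c=(a3,1): lhs=(a1,0) != rhs=(0,0)
Total violating triples: 192


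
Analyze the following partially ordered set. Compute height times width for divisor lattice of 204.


Height = length of longest chain minus 1; width = size of largest antichain.
A maximum chain: 1 | 17 | 51 | 102 | 204  (height 4).
A maximum antichain: {4, 6, 34, 51}  (width 4).
Product = 4 * 4 = 16


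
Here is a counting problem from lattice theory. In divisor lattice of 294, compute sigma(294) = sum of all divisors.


sigma(n) = sum of divisors.
Divisors of 294: [1, 2, 3, 6, 7, 14, 21, 42, 49, 98, 147, 294]
Sum = 684


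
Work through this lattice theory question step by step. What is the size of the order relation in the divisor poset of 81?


The order relation is {(a,b) : a <= b}, reflexive so it includes (a,a).
Examples: (1,1), (1,27), (1,3), (1,81), (1,9), ...
Total ordered pairs: 15


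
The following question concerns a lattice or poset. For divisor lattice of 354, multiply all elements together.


Divisors of 354: [1, 2, 3, 6, 59, 118, 177, 354]
Product = n^(d(n)/2) = 354^(8/2)
Product = 15704099856


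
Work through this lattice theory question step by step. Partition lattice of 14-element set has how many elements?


B(n) = number of set partitions of an n-element set.
B(n) satisfies the recurrence: B(n+1) = sum_k C(n,k)*B(k).
B(14) = 190899322


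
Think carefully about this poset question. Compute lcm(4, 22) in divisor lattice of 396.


In a divisor lattice, join = lcm (least common multiple).
gcd(4,22) = 2
lcm(4,22) = 4*22/gcd = 88/2 = 44


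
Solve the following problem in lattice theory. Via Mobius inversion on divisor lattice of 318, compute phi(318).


phi(n) = n * prod_{p|n} (1 - 1/p).
Prime divisors of 318: [2, 3, 53]
phi(318) = 318 * (1 - 1/2) * (1 - 1/3) * (1 - 1/53)
phi(318) = 104


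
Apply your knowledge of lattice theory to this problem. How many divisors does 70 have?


Divisors of 70: [1, 2, 5, 7, 10, 14, 35, 70]
Count: 8


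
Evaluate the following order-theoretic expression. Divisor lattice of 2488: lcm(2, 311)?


Join=lcm.
gcd(2,311)=1
lcm=622


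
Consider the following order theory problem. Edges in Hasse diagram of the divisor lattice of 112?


A cover relation a -< b holds when a < b with no c strictly between.
Cover relations:
  1 -< 2
  1 -< 7
  2 -< 4
  2 -< 14
  4 -< 8
  4 -< 28
  7 -< 14
  8 -< 16
  ...5 more
Total: 13


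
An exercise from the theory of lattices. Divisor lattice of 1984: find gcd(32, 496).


In a divisor lattice, meet = gcd (greatest common divisor).
By Euclidean algorithm or factoring: gcd(32,496) = 16


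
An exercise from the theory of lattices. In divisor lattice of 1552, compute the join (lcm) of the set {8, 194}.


In a divisor lattice, join = lcm (least common multiple).
Compute lcm iteratively: start with first element, then lcm(current, next).
Elements: [8, 194]
lcm(8,194) = 776
Final lcm = 776


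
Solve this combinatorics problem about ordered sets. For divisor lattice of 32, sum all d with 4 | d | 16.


Interval [4,16] in divisors of 32: [4, 8, 16]
Sum = 28


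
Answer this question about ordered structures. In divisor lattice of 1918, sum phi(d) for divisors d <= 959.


Divisors of 1918 up to 959: [1, 2, 7, 14, 137, 274, 959]
phi values: [1, 1, 6, 6, 136, 136, 816]
Sum = 1102


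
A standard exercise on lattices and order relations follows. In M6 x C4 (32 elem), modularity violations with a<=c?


Modular law: if a <= c then a v (b ^ c) = (a v b) ^ c.
Check all triples (a,b,c) with a <= c among 32 elements.
This lattice is modular (diamonds M_m and their chain-products are modular).
Total violating triples: 0


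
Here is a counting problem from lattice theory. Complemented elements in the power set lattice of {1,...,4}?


An element a is complemented if some b has a meet b = bottom, a join b = top.
every subset A has complement S\A, so all elements are complemented.
Complemented elements: {}, {1}, {2}, {3}, {4}, {1,2}, ... (10 more)
Count: 16


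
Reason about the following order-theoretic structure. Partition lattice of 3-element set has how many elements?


B(n) = number of set partitions of an n-element set.
B(n) satisfies the recurrence: B(n+1) = sum_k C(n,k)*B(k).
B(3) = 5


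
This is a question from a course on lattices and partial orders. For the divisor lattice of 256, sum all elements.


sigma(n) = sum of divisors.
Divisors of 256: [1, 2, 4, 8, 16, 32, 64, 128, 256]
Sum = 511


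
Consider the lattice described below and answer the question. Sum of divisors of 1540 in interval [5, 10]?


Interval [5,10] in divisors of 1540: [5, 10]
Sum = 15


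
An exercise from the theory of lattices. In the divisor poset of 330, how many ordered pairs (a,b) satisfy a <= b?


The order relation is {(a,b) : a <= b}, reflexive so it includes (a,a).
Examples: (1,1), (1,10), (1,11), (1,110), (1,15), ...
Total ordered pairs: 81


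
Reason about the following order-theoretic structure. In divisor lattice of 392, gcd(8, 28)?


Meet=gcd.
gcd(8,28)=4


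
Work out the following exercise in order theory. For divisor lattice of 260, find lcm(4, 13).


In a divisor lattice, join = lcm (least common multiple).
Compute lcm iteratively: start with first element, then lcm(current, next).
Elements: [4, 13]
lcm(4,13) = 52
Final lcm = 52


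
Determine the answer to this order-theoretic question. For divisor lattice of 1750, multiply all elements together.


Divisors of 1750: [1, 2, 5, 7, 10, 14, 25, 35, 50, 70, 125, 175, 250, 350, 875, 1750]
Product = n^(d(n)/2) = 1750^(16/2)
Product = 87963882446289062500000000


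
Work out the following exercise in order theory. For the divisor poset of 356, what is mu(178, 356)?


In a divisor lattice, mu(a,b) = mu(b/a) where mu is the classical Mobius function.
b/a = 356/178 = 2
Prime factorization of 2: primes [2]
2 is squarefree with 1 prime factor(s), so mu(2) = (-1)^1 = -1


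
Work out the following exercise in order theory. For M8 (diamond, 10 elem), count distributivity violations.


Distributive law: a ^ (b v c) = (a ^ b) v (a ^ c).
Check all 10^3 = 1000 ordered triples (a,b,c).
  e.g. a=a1, b=a2, c=a3: lhs=a1 != rhs=0
  e.g. a=a1, b=a2, c=a4: lhs=a1 != rhs=0
Total violating triples: 336


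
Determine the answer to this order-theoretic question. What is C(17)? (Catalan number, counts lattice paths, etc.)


C(n) = C(2n, n) / (n+1).
C(34, 17) = 2333606220
C(17) = 2333606220 / 18 = 129644790


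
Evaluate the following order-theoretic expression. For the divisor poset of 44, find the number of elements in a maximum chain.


A chain is a totally ordered subset; we count the number of elements in a maximum chain.
Compute, for each element x, the size of the longest chain ending at x:
  1: 1
  2: 2
  11: 2
  4: 3
  22: 3
  44: 4
A maximum chain: 1 < 2 < 4 < 44
Number of elements in the longest chain: 4


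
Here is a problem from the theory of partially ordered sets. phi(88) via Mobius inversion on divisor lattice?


phi(n) = n * prod_{p|n} (1 - 1/p).
Prime divisors of 88: [2, 11]
phi(88) = 88 * (1 - 1/2) * (1 - 1/11)
phi(88) = 40


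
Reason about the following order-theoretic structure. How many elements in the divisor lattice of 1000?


Divisors of 1000: [1, 2, 4, 5, 8, 10, 20, 25, 40, 50, 100, 125, 200, 250, 500, 1000]
Count: 16


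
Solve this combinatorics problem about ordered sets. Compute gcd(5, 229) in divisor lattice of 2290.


In a divisor lattice, meet = gcd (greatest common divisor).
By Euclidean algorithm or factoring: gcd(5,229) = 1


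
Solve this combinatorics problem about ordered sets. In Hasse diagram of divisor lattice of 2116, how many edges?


A cover relation a -< b holds when a < b with no c strictly between.
Cover relations:
  1 -< 2
  1 -< 23
  2 -< 4
  2 -< 46
  4 -< 92
  23 -< 46
  23 -< 529
  46 -< 92
  ...4 more
Total: 12


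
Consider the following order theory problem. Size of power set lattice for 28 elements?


Power set = 2^n.
2^28 = 268435456


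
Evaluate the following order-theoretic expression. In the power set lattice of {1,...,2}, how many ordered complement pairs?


Complement pair (a,b): a meet b = bottom, a join b = top.
Here: A intersect B = {} and A union B = {1,...,2}.
Pairs found: ({},{1,2}), ({1},{2}), ({2},{1}), ({1,2},{})
Total ordered pairs: 4


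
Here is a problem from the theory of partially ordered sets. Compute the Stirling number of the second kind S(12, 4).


S(n,k) = k*S(n-1,k) + S(n-1,k-1).
S(11,4) = 145750, S(11,3) = 28501
S(12,4) = 4*145750 + 28501 = 583000 + 28501
S(12,4) = 611501


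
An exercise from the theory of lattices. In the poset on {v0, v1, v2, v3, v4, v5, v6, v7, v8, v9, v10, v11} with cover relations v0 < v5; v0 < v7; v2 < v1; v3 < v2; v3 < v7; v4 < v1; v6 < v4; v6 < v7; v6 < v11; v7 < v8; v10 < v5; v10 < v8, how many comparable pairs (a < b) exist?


A comparable pair {a,b} has a < b or b < a in the order.
Count unordered pairs where one element is strictly below the other.
Examples: {v0,v5}, {v0,v7}, {v0,v8}, {v1,v2}, ...
Total comparable pairs: 17


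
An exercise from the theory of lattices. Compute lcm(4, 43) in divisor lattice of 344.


In a divisor lattice, join = lcm (least common multiple).
gcd(4,43) = 1
lcm(4,43) = 4*43/gcd = 172/1 = 172


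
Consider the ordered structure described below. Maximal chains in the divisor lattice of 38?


A maximal chain goes from the minimum element to a maximal element via cover relations.
Counting all min-to-max paths in the cover graph.
Total maximal chains: 2


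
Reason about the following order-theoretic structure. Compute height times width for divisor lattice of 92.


Height = length of longest chain minus 1; width = size of largest antichain.
A maximum chain: 1 | 23 | 46 | 92  (height 3).
A maximum antichain: {2, 23}  (width 2).
Product = 3 * 2 = 6


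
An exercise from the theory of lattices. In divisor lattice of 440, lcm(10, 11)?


Join=lcm.
gcd(10,11)=1
lcm=110


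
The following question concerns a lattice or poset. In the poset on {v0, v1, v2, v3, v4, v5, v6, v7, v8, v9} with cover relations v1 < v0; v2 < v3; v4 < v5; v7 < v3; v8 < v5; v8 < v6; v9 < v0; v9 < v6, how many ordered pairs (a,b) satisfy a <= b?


The order relation is {(a,b) : a <= b}, reflexive so it includes (a,a).
Examples: (v0,v0), (v1,v0), (v1,v1), (v2,v2), (v2,v3), ...
Total ordered pairs: 18


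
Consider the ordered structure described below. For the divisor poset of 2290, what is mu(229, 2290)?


In a divisor lattice, mu(a,b) = mu(b/a) where mu is the classical Mobius function.
b/a = 2290/229 = 10
Prime factorization of 10: primes [2, 5]
10 is squarefree with 2 prime factor(s), so mu(10) = (-1)^2 = 1


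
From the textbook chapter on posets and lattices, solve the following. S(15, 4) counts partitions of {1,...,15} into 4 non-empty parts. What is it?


S(n,k) = k*S(n-1,k) + S(n-1,k-1).
S(14,4) = 10391745, S(14,3) = 788970
S(15,4) = 4*10391745 + 788970 = 41566980 + 788970
S(15,4) = 42355950


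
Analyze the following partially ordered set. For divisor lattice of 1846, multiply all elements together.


Divisors of 1846: [1, 2, 13, 26, 71, 142, 923, 1846]
Product = n^(d(n)/2) = 1846^(8/2)
Product = 11612528336656


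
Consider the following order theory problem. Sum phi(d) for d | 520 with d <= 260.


Divisors of 520 up to 260: [1, 2, 4, 5, 8, 10, 13, 20, 26, 40, 52, 65, 104, 130, 260]
phi values: [1, 1, 2, 4, 4, 4, 12, 8, 12, 16, 24, 48, 48, 48, 96]
Sum = 328


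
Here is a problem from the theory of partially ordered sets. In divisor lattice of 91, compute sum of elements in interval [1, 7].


Interval [1,7] in divisors of 91: [1, 7]
Sum = 8


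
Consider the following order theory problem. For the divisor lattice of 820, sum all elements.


sigma(n) = sum of divisors.
Divisors of 820: [1, 2, 4, 5, 10, 20, 41, 82, 164, 205, 410, 820]
Sum = 1764


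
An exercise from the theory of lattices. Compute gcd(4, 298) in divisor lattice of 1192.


In a divisor lattice, meet = gcd (greatest common divisor).
By Euclidean algorithm or factoring: gcd(4,298) = 2


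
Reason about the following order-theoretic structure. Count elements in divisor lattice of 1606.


Divisors of 1606: [1, 2, 11, 22, 73, 146, 803, 1606]
Count: 8


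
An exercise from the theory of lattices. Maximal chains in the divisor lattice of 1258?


A maximal chain goes from the minimum element to a maximal element via cover relations.
Counting all min-to-max paths in the cover graph.
Total maximal chains: 6


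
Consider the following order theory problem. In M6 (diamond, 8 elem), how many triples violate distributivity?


Distributive law: a ^ (b v c) = (a ^ b) v (a ^ c).
Check all 8^3 = 512 ordered triples (a,b,c).
  e.g. a=a1, b=a2, c=a3: lhs=a1 != rhs=0
  e.g. a=a1, b=a2, c=a4: lhs=a1 != rhs=0
Total violating triples: 120


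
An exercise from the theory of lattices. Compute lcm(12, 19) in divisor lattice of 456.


In a divisor lattice, join = lcm (least common multiple).
gcd(12,19) = 1
lcm(12,19) = 12*19/gcd = 228/1 = 228


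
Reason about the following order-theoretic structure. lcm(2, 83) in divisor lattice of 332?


Join=lcm.
gcd(2,83)=1
lcm=166


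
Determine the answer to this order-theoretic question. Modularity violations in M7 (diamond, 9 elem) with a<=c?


Modular law: if a <= c then a v (b ^ c) = (a v b) ^ c.
Check all triples (a,b,c) with a <= c among 9 elements.
This lattice is modular (diamonds M_m and their chain-products are modular).
Total violating triples: 0


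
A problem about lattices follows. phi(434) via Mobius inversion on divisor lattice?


phi(n) = n * prod_{p|n} (1 - 1/p).
Prime divisors of 434: [2, 7, 31]
phi(434) = 434 * (1 - 1/2) * (1 - 1/7) * (1 - 1/31)
phi(434) = 180


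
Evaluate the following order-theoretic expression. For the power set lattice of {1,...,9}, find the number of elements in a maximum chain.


A chain is a totally ordered subset; we count the number of elements in a maximum chain.
Compute, for each element x, the size of the longest chain ending at x:
  {}: 1
  {1}: 2
  {2}: 2
  {3}: 2
  {4}: 2
  {5}: 2
  ...
A maximum chain: {} < {1} < {1,2} < {1,2,3} < {1,2,3,4} < {1,2,3,4,5} < {1,2,3,4,5,6} < {1,2,3,4,5,6,7} < {1,2,3,4,5,6,7,8} < {1,2,3,4,5,6,7,8,9}
Number of elements in the longest chain: 10


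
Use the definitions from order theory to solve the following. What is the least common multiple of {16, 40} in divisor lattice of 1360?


In a divisor lattice, join = lcm (least common multiple).
Compute lcm iteratively: start with first element, then lcm(current, next).
Elements: [16, 40]
lcm(16,40) = 80
Final lcm = 80


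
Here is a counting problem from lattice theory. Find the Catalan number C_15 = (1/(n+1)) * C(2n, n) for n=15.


C(n) = C(2n, n) / (n+1).
C(30, 15) = 155117520
C(15) = 155117520 / 16 = 9694845


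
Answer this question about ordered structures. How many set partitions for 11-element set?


B(n) = number of set partitions of an n-element set.
B(n) satisfies the recurrence: B(n+1) = sum_k C(n,k)*B(k).
B(11) = 678570


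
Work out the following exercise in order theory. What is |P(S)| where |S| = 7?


Power set = 2^n.
2^7 = 128


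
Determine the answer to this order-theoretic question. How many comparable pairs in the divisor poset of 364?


A comparable pair {a,b} has a < b or b < a in the order.
Count unordered pairs where one element is strictly below the other.
Examples: {1,2}, {1,4}, {1,7}, {1,13}, ...
Total comparable pairs: 42


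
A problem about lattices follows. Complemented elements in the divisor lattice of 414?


An element a is complemented if some b has a meet b = bottom, a join b = top.
a is complemented iff gcd(a, n/a)=1, i.e. a is a unitary divisor of 414.
Complemented elements: 1, 2, 9, 18, 23, 46, ... (2 more)
Count: 8


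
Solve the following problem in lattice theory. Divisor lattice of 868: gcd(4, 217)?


Meet=gcd.
gcd(4,217)=1


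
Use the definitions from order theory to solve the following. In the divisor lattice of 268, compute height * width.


Height = length of longest chain minus 1; width = size of largest antichain.
A maximum chain: 1 | 67 | 134 | 268  (height 3).
A maximum antichain: {2, 67}  (width 2).
Product = 3 * 2 = 6


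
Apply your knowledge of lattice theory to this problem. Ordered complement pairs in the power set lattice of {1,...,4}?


Complement pair (a,b): a meet b = bottom, a join b = top.
Here: A intersect B = {} and A union B = {1,...,4}.
Pairs found: ({},{1,2,3,4}), ({1},{2,3,4}), ({2},{1,3,4}), ({3},{1,2,4}), ... (12 more)
Total ordered pairs: 16


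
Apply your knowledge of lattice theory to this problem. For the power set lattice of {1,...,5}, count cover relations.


A cover relation a -< b holds when a < b with no c strictly between.
Cover relations:
  {} -< {1}
  {} -< {2}
  {} -< {3}
  {} -< {4}
  {} -< {5}
  {1} -< {1,2}
  {1} -< {1,3}
  {1} -< {1,4}
  ...72 more
Total: 80


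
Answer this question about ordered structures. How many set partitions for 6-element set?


B(n) = number of set partitions of an n-element set.
B(n) satisfies the recurrence: B(n+1) = sum_k C(n,k)*B(k).
B(6) = 203


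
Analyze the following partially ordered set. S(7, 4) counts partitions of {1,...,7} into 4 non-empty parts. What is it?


S(n,k) = k*S(n-1,k) + S(n-1,k-1).
S(6,4) = 65, S(6,3) = 90
S(7,4) = 4*65 + 90 = 260 + 90
S(7,4) = 350


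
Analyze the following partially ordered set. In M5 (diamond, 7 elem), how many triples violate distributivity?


Distributive law: a ^ (b v c) = (a ^ b) v (a ^ c).
Check all 7^3 = 343 ordered triples (a,b,c).
  e.g. a=a1, b=a2, c=a3: lhs=a1 != rhs=0
  e.g. a=a1, b=a2, c=a4: lhs=a1 != rhs=0
Total violating triples: 60


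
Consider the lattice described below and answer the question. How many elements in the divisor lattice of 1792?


Divisors of 1792: [1, 2, 4, 7, 8, 14, 16, 28, 32, 56, 64, 112, 128, 224, 256, 448, 896, 1792]
Count: 18


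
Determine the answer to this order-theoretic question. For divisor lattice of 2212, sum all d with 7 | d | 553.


Interval [7,553] in divisors of 2212: [7, 553]
Sum = 560


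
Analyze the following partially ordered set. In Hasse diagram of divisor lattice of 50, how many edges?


A cover relation a -< b holds when a < b with no c strictly between.
Cover relations:
  1 -< 2
  1 -< 5
  2 -< 10
  5 -< 10
  5 -< 25
  10 -< 50
  25 -< 50
Total: 7


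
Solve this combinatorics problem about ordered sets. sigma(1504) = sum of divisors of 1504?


sigma(n) = sum of divisors.
Divisors of 1504: [1, 2, 4, 8, 16, 32, 47, 94, 188, 376, 752, 1504]
Sum = 3024


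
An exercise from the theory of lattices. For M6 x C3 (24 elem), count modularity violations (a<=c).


Modular law: if a <= c then a v (b ^ c) = (a v b) ^ c.
Check all triples (a,b,c) with a <= c among 24 elements.
This lattice is modular (diamonds M_m and their chain-products are modular).
Total violating triples: 0


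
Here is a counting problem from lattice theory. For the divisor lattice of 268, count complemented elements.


An element a is complemented if some b has a meet b = bottom, a join b = top.
a is complemented iff gcd(a, n/a)=1, i.e. a is a unitary divisor of 268.
Complemented elements: 1, 4, 67, 268
Count: 4


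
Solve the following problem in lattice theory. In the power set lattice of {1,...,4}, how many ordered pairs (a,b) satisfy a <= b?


The order relation is {(a,b) : a <= b}, reflexive so it includes (a,a).
Examples: ({},{}), ({},{1,2}), ({},{1,2,3}), ({},{1,2,3,4}), ({},{1,2,4}), ...
Total ordered pairs: 81


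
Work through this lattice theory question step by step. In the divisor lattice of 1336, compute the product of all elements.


Divisors of 1336: [1, 2, 4, 8, 167, 334, 668, 1336]
Product = n^(d(n)/2) = 1336^(8/2)
Product = 3185853730816


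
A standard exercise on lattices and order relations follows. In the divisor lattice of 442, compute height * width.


Height = length of longest chain minus 1; width = size of largest antichain.
A maximum chain: 1 | 17 | 221 | 442  (height 3).
A maximum antichain: {2, 13, 17}  (width 3).
Product = 3 * 3 = 9


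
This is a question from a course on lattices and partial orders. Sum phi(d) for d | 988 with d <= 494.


Divisors of 988 up to 494: [1, 2, 4, 13, 19, 26, 38, 52, 76, 247, 494]
phi values: [1, 1, 2, 12, 18, 12, 18, 24, 36, 216, 216]
Sum = 556


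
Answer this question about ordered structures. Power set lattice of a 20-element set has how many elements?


Power set = 2^n.
2^20 = 1048576


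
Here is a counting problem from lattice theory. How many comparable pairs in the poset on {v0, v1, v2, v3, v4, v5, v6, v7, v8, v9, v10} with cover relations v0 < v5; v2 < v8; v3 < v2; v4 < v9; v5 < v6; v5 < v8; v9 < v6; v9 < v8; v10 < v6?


A comparable pair {a,b} has a < b or b < a in the order.
Count unordered pairs where one element is strictly below the other.
Examples: {v0,v5}, {v0,v6}, {v0,v8}, {v2,v3}, ...
Total comparable pairs: 14


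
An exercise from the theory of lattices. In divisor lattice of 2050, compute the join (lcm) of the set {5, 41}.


In a divisor lattice, join = lcm (least common multiple).
Compute lcm iteratively: start with first element, then lcm(current, next).
Elements: [5, 41]
lcm(5,41) = 205
Final lcm = 205


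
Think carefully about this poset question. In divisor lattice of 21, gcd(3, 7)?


Meet=gcd.
gcd(3,7)=1


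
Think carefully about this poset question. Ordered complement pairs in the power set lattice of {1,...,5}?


Complement pair (a,b): a meet b = bottom, a join b = top.
Here: A intersect B = {} and A union B = {1,...,5}.
Pairs found: ({},{1,2,3,4,5}), ({1},{2,3,4,5}), ({2},{1,3,4,5}), ({3},{1,2,4,5}), ... (28 more)
Total ordered pairs: 32


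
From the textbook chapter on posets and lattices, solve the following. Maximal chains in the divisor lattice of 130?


A maximal chain goes from the minimum element to a maximal element via cover relations.
Counting all min-to-max paths in the cover graph.
Total maximal chains: 6


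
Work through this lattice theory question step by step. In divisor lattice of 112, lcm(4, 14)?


Join=lcm.
gcd(4,14)=2
lcm=28


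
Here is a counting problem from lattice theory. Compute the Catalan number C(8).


C(n) = C(2n, n) / (n+1).
C(16, 8) = 12870
C(8) = 12870 / 9 = 1430


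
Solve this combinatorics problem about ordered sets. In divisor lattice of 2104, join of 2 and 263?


In a divisor lattice, join = lcm (least common multiple).
gcd(2,263) = 1
lcm(2,263) = 2*263/gcd = 526/1 = 526


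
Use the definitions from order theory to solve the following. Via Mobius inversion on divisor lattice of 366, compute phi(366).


phi(n) = n * prod_{p|n} (1 - 1/p).
Prime divisors of 366: [2, 3, 61]
phi(366) = 366 * (1 - 1/2) * (1 - 1/3) * (1 - 1/61)
phi(366) = 120


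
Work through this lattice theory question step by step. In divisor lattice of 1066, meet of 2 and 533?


In a divisor lattice, meet = gcd (greatest common divisor).
By Euclidean algorithm or factoring: gcd(2,533) = 1
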